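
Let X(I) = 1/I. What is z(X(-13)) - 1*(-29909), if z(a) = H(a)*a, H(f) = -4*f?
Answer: 5054617/169 ≈ 29909.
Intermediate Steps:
z(a) = -4*a² (z(a) = (-4*a)*a = -4*a²)
z(X(-13)) - 1*(-29909) = -4*(1/(-13))² - 1*(-29909) = -4*(-1/13)² + 29909 = -4*1/169 + 29909 = -4/169 + 29909 = 5054617/169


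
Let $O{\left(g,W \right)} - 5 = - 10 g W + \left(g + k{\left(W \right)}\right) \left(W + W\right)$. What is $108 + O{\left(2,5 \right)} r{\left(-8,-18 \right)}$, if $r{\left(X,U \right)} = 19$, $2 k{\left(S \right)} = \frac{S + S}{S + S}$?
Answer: $-1222$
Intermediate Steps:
$k{\left(S \right)} = \frac{1}{2}$ ($k{\left(S \right)} = \frac{\left(S + S\right) \frac{1}{S + S}}{2} = \frac{2 S \frac{1}{2 S}}{2} = \frac{1}{2} \cdot 1 = \frac{1}{2}$)
$O{\left(g,W \right)} = 5 - 10 W g + 2 W \left(\frac{1}{2} + g\right)$ ($O{\left(g,W \right)} = 5 + \left(- 10 g W + \left(g + \frac{1}{2}\right) \left(W + W\right)\right) = 5 - \left(- \left(\frac{1}{2} + g\right) 2 W + 10 W g\right) = 5 - \left(- 2 W \left(\frac{1}{2} + g\right) + 10 W g\right) = 5 - 10 W g + 2 W \left(\frac{1}{2} + g\right)$)
$108 + O{\left(2,5 \right)} r{\left(-8,-18 \right)} = 108 + \left(5 + 5 - 40 \cdot 2\right) 19 = 108 + \left(5 + 5 - 80\right) 19 = 108 - 1330 = -1222$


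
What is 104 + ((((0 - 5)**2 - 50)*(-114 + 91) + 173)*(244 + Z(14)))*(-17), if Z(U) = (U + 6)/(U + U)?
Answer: -21781780/7 ≈ -3.1117e+6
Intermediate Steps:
Z(U) = (6 + U)/(2*U) (Z(U) = (6 + U)/((2*U)) = (6 + U)*(1/(2*U)) = (6 + U)/(2*U))
104 + ((((0 - 5)**2 - 50)*(-114 + 91) + 173)*(244 + Z(14)))*(-17) = 104 + ((((0 - 5)**2 - 50)*(-114 + 91) + 173)*(244 + (1/2)*(6 + 14)/14))*(-17) = 104 + ((((-5)**2 - 50)*(-23) + 173)*(244 + (1/2)*(1/14)*20))*(-17) = 104 + (((25 - 50)*(-23) + 173)*(244 + 5/7))*(-17) = 104 + ((-25*(-23) + 173)*(1713/7))*(-17) = 104 + ((575 + 173)*(1713/7))*(-17) = 104 + (748*(1713/7))*(-17) = 104 + (1281324/7)*(-17) = 104 - 21782508/7 = -21781780/7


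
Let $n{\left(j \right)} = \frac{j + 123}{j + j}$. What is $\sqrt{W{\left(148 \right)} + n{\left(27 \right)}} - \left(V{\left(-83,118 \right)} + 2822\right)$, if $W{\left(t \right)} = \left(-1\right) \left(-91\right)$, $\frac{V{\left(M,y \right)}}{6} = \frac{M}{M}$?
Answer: $-2828 + \frac{2 \sqrt{211}}{3} \approx -2818.3$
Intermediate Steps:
$V{\left(M,y \right)} = 6$ ($V{\left(M,y \right)} = 6 \frac{M}{M} = 6 \cdot 1 = 6$)
$n{\left(j \right)} = \frac{123 + j}{2 j}$
$W{\left(t \right)} = 91$
$\sqrt{W{\left(148 \right)} + n{\left(27 \right)}} - \left(V{\left(-83,118 \right)} + 2822\right) = \sqrt{91 + \frac{123 + 27}{2 \cdot 27}} - \left(6 + 2822\right) = \sqrt{91 + \frac{1}{2} \cdot \frac{1}{27} \cdot 150} - 2828 = \sqrt{91 + \frac{25}{9}} - 2828 = \sqrt{\frac{844}{9}} - 2828 = \frac{2 \sqrt{211}}{3} - 2828 = -2828 + \frac{2 \sqrt{211}}{3}$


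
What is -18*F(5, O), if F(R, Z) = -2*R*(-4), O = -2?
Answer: -720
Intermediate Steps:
F(R, Z) = 8*R
-18*F(5, O) = -144*5 = -18*40 = -720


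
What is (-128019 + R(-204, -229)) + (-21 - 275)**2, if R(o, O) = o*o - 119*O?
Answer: 28464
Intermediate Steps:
R(o, O) = o**2 - 119*O
(-128019 + R(-204, -229)) + (-21 - 275)**2 = (-128019 + ((-204)**2 - 119*(-229))) + (-21 - 275)**2 = (-128019 + (41616 + 27251)) + (-296)**2 = (-128019 + 68867) + 87616 = -59152 + 87616 = 28464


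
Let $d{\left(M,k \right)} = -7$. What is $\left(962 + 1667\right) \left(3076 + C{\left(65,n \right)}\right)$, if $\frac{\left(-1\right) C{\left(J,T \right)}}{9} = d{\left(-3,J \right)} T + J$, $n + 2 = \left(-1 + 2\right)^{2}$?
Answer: $6383212$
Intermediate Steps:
$n = -1$ ($n = -2 + \left(-1 + 2\right)^{2} = -2 + 1^{2} = -2 + 1 = -1$)
$C{\left(J,T \right)} = - 9 J + 63 T$ ($C{\left(J,T \right)} = - 9 \left(- 7 T + J\right) = - 9 \left(J - 7 T\right) = - 9 J + 63 T$)
$\left(962 + 1667\right) \left(3076 + C{\left(65,n \right)}\right) = \left(962 + 1667\right) \left(3076 + \left(\left(-9\right) 65 + 63 \left(-1\right)\right)\right) = 2629 \left(3076 - 648\right) = 2629 \cdot 2428 = 6383212$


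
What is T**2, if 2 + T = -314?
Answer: 99856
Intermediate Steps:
T = -316 (T = -2 - 314 = -316)
T**2 = (-316)**2 = 99856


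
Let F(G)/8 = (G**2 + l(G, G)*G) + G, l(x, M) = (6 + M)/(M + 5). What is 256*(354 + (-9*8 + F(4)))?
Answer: 1100288/9 ≈ 1.2225e+5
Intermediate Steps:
l(x, M) = (6 + M)/(5 + M)
F(G) = 8*G + 8*G**2 + 8*G*(6 + G)/(5 + G) (F(G) = 8*((G**2 + ((6 + G)/(5 + G))*G) + G) = 8*((G**2 + G*(6 + G)/(5 + G)) + G) = 8*(G + G**2 + G*(6 + G)/(5 + G)) = 8*G + 8*G**2 + 8*G*(6 + G)/(5 + G))
256*(354 + (-9*8 + F(4))) = 256*(354 + (-9*8 + 8*4*(11 + 4**2 + 7*4)/(5 + 4))) = 256*(354 + (-72 + 8*4*(11 + 16 + 28)/9)) = 256*(354 + (-72 + 8*4*(1/9)*55)) = 256*(354 + (-72 + 1760/9)) = 256*(354 + 1112/9) = 256*(4298/9) = 1100288/9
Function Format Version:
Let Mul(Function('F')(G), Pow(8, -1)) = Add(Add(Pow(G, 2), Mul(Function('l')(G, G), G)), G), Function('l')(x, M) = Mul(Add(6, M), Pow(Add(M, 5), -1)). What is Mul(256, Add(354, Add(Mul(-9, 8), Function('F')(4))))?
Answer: Rational(1100288, 9) ≈ 1.2225e+5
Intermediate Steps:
Function('l')(x, M) = Mul(Pow(Add(5, M), -1), Add(6, M)) (Function('l')(x, M) = Mul(Add(6, M), Pow(Add(5, M), -1)) = Mul(Pow(Add(5, M), -1), Add(6, M)))
Function('F')(G) = Add(Mul(8, G), Mul(8, Pow(G, 2)), Mul(8, G, Pow(Add(5, G), -1), Add(6, G))) (Function('F')(G) = Mul(8, Add(Add(Pow(G, 2), Mul(Mul(Pow(Add(5, G), -1), Add(6, G)), G)), G)) = Mul(8, Add(Add(Pow(G, 2), Mul(G, Pow(Add(5, G), -1), Add(6, G))), G)) = Mul(8, Add(G, Pow(G, 2), Mul(G, Pow(Add(5, G), -1), Add(6, G)))) = Add(Mul(8, G), Mul(8, Pow(G, 2)), Mul(8, G, Pow(Add(5, G), -1), Add(6, G))))
Mul(256, Add(354, Add(Mul(-9, 8), Function('F')(4)))) = Mul(256, Add(354, Add(Mul(-9, 8), Mul(8, 4, Pow(Add(5, 4), -1), Add(11, Pow(4, 2), Mul(7, 4)))))) = Mul(256, Add(354, Add(-72, Mul(8, 4, Pow(9, -1), Add(11, 16, 28))))) = Mul(256, Add(354, Add(-72, Mul(8, 4, Rational(1, 9), 55)))) = Mul(256, Add(354, Add(-72, Rational(1760, 9)))) = Mul(256, Add(354, Rational(1112, 9))) = Mul(256, Rational(4298, 9)) = Rational(1100288, 9)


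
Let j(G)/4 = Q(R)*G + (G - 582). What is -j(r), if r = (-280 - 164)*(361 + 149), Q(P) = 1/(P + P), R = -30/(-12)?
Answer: 1089240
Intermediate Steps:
R = 5/2 (R = -30*(-1/12) = 5/2 ≈ 2.5000)
Q(P) = 1/(2*P)
r = -226440 (r = -444*510 = -226440)
j(G) = -2328 + 24*G/5 (j(G) = 4*((1/(2*(5/2)))*G + (G - 582)) = 4*(((1/2)*(2/5))*G + (-582 + G)) = 4*(G/5 + (-582 + G)) = 4*(-582 + 6*G/5) = -2328 + 24*G/5)
-j(r) = -(-2328 + (24/5)*(-226440)) = -(-2328 - 1086912) = -1*(-1089240) = 1089240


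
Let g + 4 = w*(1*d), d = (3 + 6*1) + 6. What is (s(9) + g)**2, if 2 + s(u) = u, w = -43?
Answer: 412164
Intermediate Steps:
s(u) = -2 + u
d = 15 (d = (3 + 6) + 6 = 9 + 6 = 15)
g = -649 (g = -4 - 43*15 = -4 - 645 = -649)
(s(9) + g)**2 = ((-2 + 9) - 649)**2 = (7 - 649)**2 = (-642)**2 = 412164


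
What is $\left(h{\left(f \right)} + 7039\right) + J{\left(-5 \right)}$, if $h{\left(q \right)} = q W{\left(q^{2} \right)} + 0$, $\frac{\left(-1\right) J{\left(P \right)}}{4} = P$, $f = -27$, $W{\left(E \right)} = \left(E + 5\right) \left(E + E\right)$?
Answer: $-28887585$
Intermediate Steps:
$W{\left(E \right)} = 2 E \left(5 + E\right)$ ($W{\left(E \right)} = \left(5 + E\right) 2 E = 2 E \left(5 + E\right)$)
$J{\left(P \right)} = - 4 P$
$h{\left(q \right)} = 2 q^{3} \left(5 + q^{2}\right)$ ($h{\left(q \right)} = q 2 q^{2} \left(5 + q^{2}\right) + 0 = 2 q^{3} \left(5 + q^{2}\right) + 0 = 2 q^{3} \left(5 + q^{2}\right)$)
$\left(h{\left(f \right)} + 7039\right) + J{\left(-5 \right)} = \left(2 \left(-27\right)^{3} \left(5 + \left(-27\right)^{2}\right) + 7039\right) - -20 = \left(2 \left(-19683\right) \left(5 + 729\right) + 7039\right) + 20 = \left(2 \left(-19683\right) 734 + 7039\right) + 20 = \left(-28894644 + 7039\right) + 20 = -28887605 + 20 = -28887585$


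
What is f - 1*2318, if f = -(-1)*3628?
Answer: 1310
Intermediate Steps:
f = 3628 (f = -1*(-3628) = 3628)
f - 1*2318 = 3628 - 1*2318 = 3628 - 2318 = 1310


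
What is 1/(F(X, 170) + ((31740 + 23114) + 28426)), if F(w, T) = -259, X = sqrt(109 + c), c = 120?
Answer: 1/83021 ≈ 1.2045e-5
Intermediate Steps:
X = sqrt(229) (X = sqrt(109 + 120) = sqrt(229) ≈ 15.133)
1/(F(X, 170) + ((31740 + 23114) + 28426)) = 1/(-259 + ((31740 + 23114) + 28426)) = 1/(-259 + (54854 + 28426)) = 1/(-259 + 83280) = 1/83021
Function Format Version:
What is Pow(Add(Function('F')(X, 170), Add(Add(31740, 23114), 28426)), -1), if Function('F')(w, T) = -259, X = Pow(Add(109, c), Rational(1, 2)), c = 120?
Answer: Rational(1, 83021) ≈ 1.2045e-5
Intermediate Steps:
X = Pow(229, Rational(1, 2)) (X = Pow(Add(109, 120), Rational(1, 2)) = Pow(229, Rational(1, 2)) ≈ 15.133)
Pow(Add(Function('F')(X, 170), Add(Add(31740, 23114), 28426)), -1) = Pow(Add(-259, Add(Add(31740, 23114), 28426)), -1) = Pow(Add(-259, Add(54854, 28426)), -1) = Pow(Add(-259, 83280), -1) = Pow(83021, -1) = Rational(1, 83021)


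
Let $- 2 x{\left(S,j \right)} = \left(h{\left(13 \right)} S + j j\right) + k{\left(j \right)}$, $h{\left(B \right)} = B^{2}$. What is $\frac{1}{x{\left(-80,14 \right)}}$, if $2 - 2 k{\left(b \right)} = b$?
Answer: $\frac{1}{6665} \approx 0.00015004$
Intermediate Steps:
$k{\left(b \right)} = 1 - \frac{b}{2}$
$x{\left(S,j \right)} = - \frac{1}{2} - \frac{169 S}{2} - \frac{j^{2}}{2} + \frac{j}{4}$ ($x{\left(S,j \right)} = - \frac{\left(13^{2} S + j j\right) - \left(-1 + \frac{j}{2}\right)}{2} = - \frac{\left(169 S + j^{2}\right) - \left(-1 + \frac{j}{2}\right)}{2} = - \frac{\left(j^{2} + 169 S\right) - \left(-1 + \frac{j}{2}\right)}{2} = - \frac{1 + j^{2} + 169 S - \frac{j}{2}}{2} = - \frac{1}{2} - \frac{169 S}{2} - \frac{j^{2}}{2} + \frac{j}{4}$)
$\frac{1}{x{\left(-80,14 \right)}} = \frac{1}{- \frac{1}{2} - -6760 - \frac{14^{2}}{2} + \frac{1}{4} \cdot 14} = \frac{1}{- \frac{1}{2} + 6760 - 98 + \frac{7}{2}} = \frac{1}{6665}$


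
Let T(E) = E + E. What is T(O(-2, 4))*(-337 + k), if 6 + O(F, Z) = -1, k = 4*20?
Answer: 3598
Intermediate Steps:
k = 80
O(F, Z) = -7 (O(F, Z) = -6 - 1 = -7)
T(E) = 2*E
T(O(-2, 4))*(-337 + k) = (2*(-7))*(-337 + 80) = -14*(-257) = 3598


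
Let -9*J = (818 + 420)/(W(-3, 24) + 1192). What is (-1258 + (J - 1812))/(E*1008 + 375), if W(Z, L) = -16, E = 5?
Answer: -16247059/28656180 ≈ -0.56697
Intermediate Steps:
J = -619/5292 (J = -(818 + 420)/(9*(-16 + 1192)) = -1238/(9*1176) = -⅑*619/588 = -619/5292 ≈ -0.11697)
(-1258 + (J - 1812))/(E*1008 + 375) = (-1258 + (-619/5292 - 1812))/(5*1008 + 375) = (-1258 - 9589723/5292)/(5040 + 375) = -16247059/5292/5415 = -16247059/5292*1/5415 = -16247059/28656180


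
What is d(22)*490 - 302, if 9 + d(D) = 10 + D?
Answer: 10968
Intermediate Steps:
d(D) = 1 + D (d(D) = -9 + (10 + D) = 1 + D)
d(22)*490 - 302 = (1 + 22)*490 - 302 = 23*490 - 302 = 11270 - 302 = 10968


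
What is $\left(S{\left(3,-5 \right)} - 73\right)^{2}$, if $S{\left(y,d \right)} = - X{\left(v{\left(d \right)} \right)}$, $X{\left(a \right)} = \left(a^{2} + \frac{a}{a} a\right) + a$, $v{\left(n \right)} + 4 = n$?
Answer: $18496$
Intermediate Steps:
$v{\left(n \right)} = -4 + n$
$X{\left(a \right)} = a^{2} + 2 a$ ($X{\left(a \right)} = \left(a^{2} + 1 a\right) + a = \left(a^{2} + a\right) + a = \left(a + a^{2}\right) + a = a^{2} + 2 a$)
$S{\left(y,d \right)} = - \left(-4 + d\right) \left(-2 + d\right)$ ($S{\left(y,d \right)} = - \left(-4 + d\right) \left(2 + \left(-4 + d\right)\right) = - \left(-4 + d\right) \left(-2 + d\right)$)
$\left(S{\left(3,-5 \right)} - 73\right)^{2} = \left(- \left(-4 - 5\right) \left(-2 - 5\right) - 73\right)^{2} = \left(\left(-1\right) \left(-9\right) \left(-7\right) - 73\right)^{2} = \left(-63 - 73\right)^{2} = \left(-136\right)^{2} = 18496$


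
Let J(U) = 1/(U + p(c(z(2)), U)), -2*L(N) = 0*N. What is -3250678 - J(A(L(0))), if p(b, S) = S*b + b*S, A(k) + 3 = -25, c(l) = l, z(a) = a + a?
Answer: -819170855/252 ≈ -3.2507e+6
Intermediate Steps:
z(a) = 2*a
L(N) = 0 (L(N) = -0*N = -½*0 = 0)
A(k) = -28 (A(k) = -3 - 25 = -28)
p(b, S) = 2*S*b (p(b, S) = S*b + S*b = 2*S*b)
J(U) = 1/(9*U) (J(U) = 1/(U + 2*U*(2*2)) = 1/(U + 2*U*4) = 1/(U + 8*U) = 1/(9*U))
-3250678 - J(A(L(0))) = -3250678 - 1/(9*(-28)) = -3250678 - (-1)/(9*28) = -3250678 - 1*(-1/252) = -3250678 + 1/252 = -819170855/252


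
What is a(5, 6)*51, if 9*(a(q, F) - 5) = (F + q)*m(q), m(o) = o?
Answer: 1700/3 ≈ 566.67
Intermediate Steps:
a(q, F) = 5 + q*(F + q)/9 (a(q, F) = 5 + ((F + q)*q)/9 = 5 + (q*(F + q))/9 = 5 + q*(F + q)/9)
a(5, 6)*51 = (5 + (⅑)*5² + (⅑)*6*5)*51 = (5 + (⅑)*25 + 10/3)*51 = (5 + 25/9 + 10/3)*51 = (100/9)*51 = 1700/3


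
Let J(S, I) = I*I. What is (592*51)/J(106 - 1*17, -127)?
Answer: 30192/16129 ≈ 1.8719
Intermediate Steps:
J(S, I) = I²
(592*51)/J(106 - 1*17, -127) = (592*51)/((-127)²) = 30192/16129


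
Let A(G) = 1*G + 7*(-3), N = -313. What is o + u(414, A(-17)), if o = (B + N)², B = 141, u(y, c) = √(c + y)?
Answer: 29584 + 2*√94 ≈ 29603.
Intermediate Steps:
A(G) = -21 + G (A(G) = G - 21 = -21 + G)
o = 29584 (o = (141 - 313)² = (-172)² = 29584)
o + u(414, A(-17)) = 29584 + √((-21 - 17) + 414) = 29584 + √(-38 + 414) = 29584 + √376 = 29584 + 2*√94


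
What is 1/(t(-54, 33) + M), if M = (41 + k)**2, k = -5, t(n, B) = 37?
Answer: 1/1333 ≈ 0.00075019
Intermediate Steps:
M = 1296 (M = (41 - 5)**2 = 36**2 = 1296)
1/(t(-54, 33) + M) = 1/(37 + 1296) = 1/1333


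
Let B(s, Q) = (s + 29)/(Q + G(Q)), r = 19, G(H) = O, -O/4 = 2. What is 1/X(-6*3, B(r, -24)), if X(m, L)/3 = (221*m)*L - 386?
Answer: 1/16743 ≈ 5.9726e-5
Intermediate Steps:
O = -8 (O = -4*2 = -8)
G(H) = -8
B(s, Q) = (29 + s)/(-8 + Q) (B(s, Q) = (s + 29)/(Q - 8) = (29 + s)/(-8 + Q))
X(m, L) = -1158 + 663*L*m (X(m, L) = 3*((221*m)*L - 386) = 3*(221*L*m - 386) = 3*(-386 + 221*L*m) = -1158 + 663*L*m)
1/X(-6*3, B(r, -24)) = 1/(-1158 + 663*((29 + 19)/(-8 - 24))*(-6*3)) = 1/(-1158 + 663*(48/(-32))*(-18)) = 1/(-1158 + 663*(-1/32*48)*(-18)) = 1/(-1158 + 663*(-3/2)*(-18)) = 1/(-1158 + 17901) = 1/16743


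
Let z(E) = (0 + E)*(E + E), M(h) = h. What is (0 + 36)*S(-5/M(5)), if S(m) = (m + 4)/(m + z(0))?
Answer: -108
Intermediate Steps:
z(E) = 2*E² (z(E) = E*(2*E) = 2*E²)
S(m) = (4 + m)/m (S(m) = (m + 4)/(m + 2*0²) = (4 + m)/(m + 2*0) = (4 + m)/(m + 0) = (4 + m)/m)
(0 + 36)*S(-5/M(5)) = (0 + 36)*((4 - 5/5)/((-5/5))) = 36*((4 - 5*⅕)/((-5*⅕))) = 36*((4 - 1)/(-1)) = 36*(-1*3) = 36*(-3) = -108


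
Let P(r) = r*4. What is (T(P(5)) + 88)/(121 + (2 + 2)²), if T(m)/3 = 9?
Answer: 115/137 ≈ 0.83942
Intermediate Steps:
P(r) = 4*r
T(m) = 27 (T(m) = 3*9 = 27)
(T(P(5)) + 88)/(121 + (2 + 2)²) = (27 + 88)/(121 + (2 + 2)²) = 115/(121 + 4²) = 115/(121 + 16) = 115/137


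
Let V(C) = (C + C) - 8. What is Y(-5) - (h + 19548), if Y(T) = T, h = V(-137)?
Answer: -19271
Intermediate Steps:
V(C) = -8 + 2*C (V(C) = 2*C - 8 = -8 + 2*C)
h = -282 (h = -8 + 2*(-137) = -8 - 274 = -282)
Y(-5) - (h + 19548) = -5 - (-282 + 19548) = -5 - 1*19266 = -5 - 19266 = -19271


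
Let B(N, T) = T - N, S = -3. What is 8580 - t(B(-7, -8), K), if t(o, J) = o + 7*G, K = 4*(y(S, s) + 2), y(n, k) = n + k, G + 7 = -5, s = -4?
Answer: 8665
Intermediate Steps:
G = -12 (G = -7 - 5 = -12)
y(n, k) = k + n
K = -20 (K = 4*((-4 - 3) + 2) = 4*(-7 + 2) = 4*(-5) = -20)
t(o, J) = -84 + o (t(o, J) = o + 7*(-12) = o - 84 = -84 + o)
8580 - t(B(-7, -8), K) = 8580 - (-84 + (-8 - 1*(-7))) = 8580 - (-84 + (-8 + 7)) = 8580 - (-84 - 1) = 8580 - 1*(-85) = 8580 + 85 = 8665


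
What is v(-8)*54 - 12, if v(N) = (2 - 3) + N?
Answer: -498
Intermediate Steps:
v(N) = -1 + N
v(-8)*54 - 12 = (-1 - 8)*54 - 12 = -9*54 - 12 = -486 - 12 = -498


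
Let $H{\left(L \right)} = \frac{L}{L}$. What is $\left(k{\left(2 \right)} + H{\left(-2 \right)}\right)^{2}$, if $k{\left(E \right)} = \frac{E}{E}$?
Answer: $4$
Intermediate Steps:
$k{\left(E \right)} = 1$
$H{\left(L \right)} = 1$
$\left(k{\left(2 \right)} + H{\left(-2 \right)}\right)^{2} = \left(1 + 1\right)^{2} = 2^{2} = 4$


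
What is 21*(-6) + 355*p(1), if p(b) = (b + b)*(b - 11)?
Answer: -7226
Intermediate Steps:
p(b) = 2*b*(-11 + b) (p(b) = (2*b)*(-11 + b) = 2*b*(-11 + b))
21*(-6) + 355*p(1) = 21*(-6) + 355*(2*1*(-11 + 1)) = -126 + 355*(2*1*(-10)) = -126 + 355*(-20) = -126 - 7100 = -7226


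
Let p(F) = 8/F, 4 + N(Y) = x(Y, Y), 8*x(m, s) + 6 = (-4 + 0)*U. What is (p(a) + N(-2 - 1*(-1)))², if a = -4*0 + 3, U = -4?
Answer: 1/144 ≈ 0.0069444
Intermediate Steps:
x(m, s) = 5/4 (x(m, s) = -¾ + ((-4 + 0)*(-4))/8 = -¾ + (-4*(-4))/8 = -¾ + (⅛)*16 = -¾ + 2 = 5/4)
N(Y) = -11/4 (N(Y) = -4 + 5/4 = -11/4)
a = 3 (a = 0 + 3 = 3)
(p(a) + N(-2 - 1*(-1)))² = (8/3 - 11/4)² = (-1/12)² = 1/144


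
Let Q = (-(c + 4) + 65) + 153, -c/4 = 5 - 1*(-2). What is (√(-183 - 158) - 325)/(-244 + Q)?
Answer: 325/2 - I*√341/2 ≈ 162.5 - 9.2331*I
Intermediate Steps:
c = -28 (c = -4*(5 - 1*(-2)) = -4*(5 + 2) = -4*7 = -28)
Q = 242 (Q = (-(-28 + 4) + 65) + 153 = (-1*(-24) + 65) + 153 = (24 + 65) + 153 = 89 + 153 = 242)
(√(-183 - 158) - 325)/(-244 + Q) = (√(-183 - 158) - 325)/(-244 + 242) = (√(-341) - 325)/(-2) = (I*√341 - 325)*(-½) = (-325 + I*√341)*(-½) = 325/2 - I*√341/2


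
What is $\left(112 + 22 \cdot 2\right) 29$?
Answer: $4524$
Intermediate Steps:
$\left(112 + 22 \cdot 2\right) 29 = \left(112 + 44\right) 29 = 156 \cdot 29 = 4524$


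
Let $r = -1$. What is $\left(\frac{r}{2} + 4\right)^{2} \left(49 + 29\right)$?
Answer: $\frac{1911}{2} \approx 955.5$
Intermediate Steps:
$\left(\frac{r}{2} + 4\right)^{2} \left(49 + 29\right) = \left(- \frac{1}{2} + 4\right)^{2} \left(49 + 29\right) = \left(\left(-1\right) \frac{1}{2} + 4\right)^{2} \cdot 78 = \left(- \frac{1}{2} + 4\right)^{2} \cdot 78 = \left(\frac{7}{2}\right)^{2} \cdot 78 = \frac{49}{4} \cdot 78 = \frac{1911}{2}$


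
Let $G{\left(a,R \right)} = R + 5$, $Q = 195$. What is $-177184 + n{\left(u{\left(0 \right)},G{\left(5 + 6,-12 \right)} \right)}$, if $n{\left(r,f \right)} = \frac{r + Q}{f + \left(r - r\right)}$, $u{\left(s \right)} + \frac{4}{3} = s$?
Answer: $- \frac{531635}{3} \approx -1.7721 \cdot 10^{5}$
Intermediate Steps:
$u{\left(s \right)} = - \frac{4}{3} + s$
$G{\left(a,R \right)} = 5 + R$
$n{\left(r,f \right)} = \frac{195 + r}{f}$ ($n{\left(r,f \right)} = \frac{r + 195}{f + \left(r - r\right)} = \frac{195 + r}{f + 0} = \frac{195 + r}{f}$)
$-177184 + n{\left(u{\left(0 \right)},G{\left(5 + 6,-12 \right)} \right)} = -177184 + \frac{195 + \left(- \frac{4}{3} + 0\right)}{5 - 12} = -177184 + \frac{195 - \frac{4}{3}}{-7} = -177184 - \frac{83}{3} = - \frac{531635}{3}$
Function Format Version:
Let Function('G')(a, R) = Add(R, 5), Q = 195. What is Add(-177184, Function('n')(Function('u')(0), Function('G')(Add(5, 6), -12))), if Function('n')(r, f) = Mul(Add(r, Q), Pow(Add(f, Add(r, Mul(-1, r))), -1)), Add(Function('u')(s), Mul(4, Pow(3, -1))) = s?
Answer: Rational(-531635, 3) ≈ -1.7721e+5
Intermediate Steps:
Function('u')(s) = Add(Rational(-4, 3), s)
Function('G')(a, R) = Add(5, R)
Function('n')(r, f) = Mul(Pow(f, -1), Add(195, r)) (Function('n')(r, f) = Mul(Add(r, 195), Pow(Add(f, Add(r, Mul(-1, r))), -1)) = Mul(Add(195, r), Pow(Add(f, 0), -1)) = Mul(Add(195, r), Pow(f, -1)) = Mul(Pow(f, -1), Add(195, r)))
Add(-177184, Function('n')(Function('u')(0), Function('G')(Add(5, 6), -12))) = Add(-177184, Mul(Pow(Add(5, -12), -1), Add(195, Add(Rational(-4, 3), 0)))) = Add(-177184, Mul(Pow(-7, -1), Add(195, Rational(-4, 3)))) = Add(-177184, Mul(Rational(-1, 7), Rational(581, 3))) = Add(-177184, Rational(-83, 3)) = Rational(-531635, 3)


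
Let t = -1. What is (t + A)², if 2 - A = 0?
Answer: 1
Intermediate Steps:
A = 2 (A = 2 - 1*0 = 2 + 0 = 2)
(t + A)² = (-1 + 2)² = 1² = 1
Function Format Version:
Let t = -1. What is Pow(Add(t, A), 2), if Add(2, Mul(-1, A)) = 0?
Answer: 1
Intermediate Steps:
A = 2 (A = Add(2, Mul(-1, 0)) = Add(2, 0) = 2)
Pow(Add(t, A), 2) = Pow(Add(-1, 2), 2) = Pow(1, 2) = 1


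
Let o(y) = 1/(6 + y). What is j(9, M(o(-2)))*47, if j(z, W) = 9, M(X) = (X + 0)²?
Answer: 423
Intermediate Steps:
M(X) = X²
j(9, M(o(-2)))*47 = 9*47 = 423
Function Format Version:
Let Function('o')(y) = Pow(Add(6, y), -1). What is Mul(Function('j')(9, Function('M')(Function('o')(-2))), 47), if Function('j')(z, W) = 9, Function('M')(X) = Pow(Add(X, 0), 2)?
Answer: 423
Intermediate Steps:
Function('M')(X) = Pow(X, 2)
Mul(Function('j')(9, Function('M')(Function('o')(-2))), 47) = Mul(9, 47) = 423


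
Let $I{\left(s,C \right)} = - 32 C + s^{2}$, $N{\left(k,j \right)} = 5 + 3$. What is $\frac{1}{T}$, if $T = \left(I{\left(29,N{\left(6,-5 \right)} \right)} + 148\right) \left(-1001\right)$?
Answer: $- \frac{1}{733733} \approx -1.3629 \cdot 10^{-6}$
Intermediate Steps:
$N{\left(k,j \right)} = 8$
$I{\left(s,C \right)} = s^{2} - 32 C$
$T = -733733$ ($T = \left(\left(29^{2} - 256\right) + 148\right) \left(-1001\right) = \left(\left(841 - 256\right) + 148\right) \left(-1001\right) = \left(585 + 148\right) \left(-1001\right) = 733 \left(-1001\right) = -733733$)
$\frac{1}{T} = \frac{1}{-733733} = - \frac{1}{733733}$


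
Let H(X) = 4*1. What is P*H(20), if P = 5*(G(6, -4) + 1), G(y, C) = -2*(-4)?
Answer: 180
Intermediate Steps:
G(y, C) = 8
H(X) = 4
P = 45 (P = 5*(8 + 1) = 5*9 = 45)
P*H(20) = 45*4 = 180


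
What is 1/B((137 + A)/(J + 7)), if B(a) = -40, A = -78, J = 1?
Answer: -1/40 ≈ -0.025000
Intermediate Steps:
1/B((137 + A)/(J + 7)) = 1/(-40) = -1/40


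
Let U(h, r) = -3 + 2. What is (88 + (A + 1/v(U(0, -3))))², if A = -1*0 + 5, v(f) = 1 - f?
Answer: 34969/4 ≈ 8742.3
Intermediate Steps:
U(h, r) = -1
A = 5 (A = 0 + 5 = 5)
(88 + (A + 1/v(U(0, -3))))² = (88 + (5 + 1/(1 - 1*(-1))))² = (88 + (5 + 1/(1 + 1)))² = (88 + (5 + 1/2))² = (88 + (5 + ½))² = (88 + 11/2)² = (187/2)² = 34969/4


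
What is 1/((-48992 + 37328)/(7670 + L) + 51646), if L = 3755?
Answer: 11425/590043886 ≈ 1.9363e-5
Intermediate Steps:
1/((-48992 + 37328)/(7670 + L) + 51646) = 1/((-48992 + 37328)/(7670 + 3755) + 51646) = 1/(-11664/11425 + 51646) = 1/(590043886/11425) = 11425/590043886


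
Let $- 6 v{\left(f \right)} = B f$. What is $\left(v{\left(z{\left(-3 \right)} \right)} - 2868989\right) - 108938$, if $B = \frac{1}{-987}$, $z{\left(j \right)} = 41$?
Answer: $- \frac{17635283653}{5922} \approx -2.9779 \cdot 10^{6}$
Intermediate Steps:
$B = - \frac{1}{987} \approx -0.0010132$
$v{\left(f \right)} = \frac{f}{5922}$ ($v{\left(f \right)} = - \frac{\left(- \frac{1}{987}\right) f}{6} = \frac{f}{5922}$)
$\left(v{\left(z{\left(-3 \right)} \right)} - 2868989\right) - 108938 = \left(\frac{1}{5922} \cdot 41 - 2868989\right) - 108938 = \left(\frac{41}{5922} - 2868989\right) - 108938 = - \frac{16990152817}{5922} - 108938 = - \frac{17635283653}{5922}$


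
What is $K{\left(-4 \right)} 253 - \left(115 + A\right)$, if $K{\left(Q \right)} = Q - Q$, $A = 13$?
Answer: $-128$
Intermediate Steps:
$K{\left(Q \right)} = 0$
$K{\left(-4 \right)} 253 - \left(115 + A\right) = 0 \cdot 253 - 128 = 0 - 128 = -128$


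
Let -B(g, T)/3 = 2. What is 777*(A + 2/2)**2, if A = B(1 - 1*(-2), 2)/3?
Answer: 777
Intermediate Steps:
B(g, T) = -6 (B(g, T) = -3*2 = -6)
A = -2 (A = -6/3 = -6*1/3 = -2)
777*(A + 2/2)**2 = 777*(-2 + 2/2)**2 = 777*(-2 + 2*(1/2))**2 = 777*(-2 + 1)**2 = 777*(-1)**2 = 777*1 = 777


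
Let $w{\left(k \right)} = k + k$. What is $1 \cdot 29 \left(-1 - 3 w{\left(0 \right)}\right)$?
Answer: $-29$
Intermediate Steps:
$w{\left(k \right)} = 2 k$
$1 \cdot 29 \left(-1 - 3 w{\left(0 \right)}\right) = 1 \cdot 29 \left(-1 - 3 \cdot 2 \cdot 0\right) = 29 \left(-1 - 0\right) = 29 \left(-1 + 0\right) = 29 \left(-1\right) = -29$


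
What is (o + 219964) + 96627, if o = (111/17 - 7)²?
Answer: 91494863/289 ≈ 3.1659e+5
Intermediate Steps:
o = 64/289 (o = (111*(1/17) - 7)² = (111/17 - 7)² = (-8/17)² = 64/289 ≈ 0.22145)
(o + 219964) + 96627 = (64/289 + 219964) + 96627 = 63569660/289 + 96627 = 91494863/289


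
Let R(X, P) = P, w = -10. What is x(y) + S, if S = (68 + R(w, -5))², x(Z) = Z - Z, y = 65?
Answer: 3969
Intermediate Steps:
x(Z) = 0
S = 3969 (S = (68 - 5)² = 63² = 3969)
x(y) + S = 0 + 3969 = 3969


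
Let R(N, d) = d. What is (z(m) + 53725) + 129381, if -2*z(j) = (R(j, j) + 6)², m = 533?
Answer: 75691/2 ≈ 37846.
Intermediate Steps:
z(j) = -(6 + j)²/2 (z(j) = -(j + 6)²/2 = -(6 + j)²/2)
(z(m) + 53725) + 129381 = (-(6 + 533)²/2 + 53725) + 129381 = (-½*539² + 53725) + 129381 = (-½*290521 + 53725) + 129381 = (-290521/2 + 53725) + 129381 = -183071/2 + 129381 = 75691/2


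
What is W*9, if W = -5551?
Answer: -49959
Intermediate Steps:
W*9 = -5551*9 = -49959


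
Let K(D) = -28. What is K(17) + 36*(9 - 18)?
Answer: -352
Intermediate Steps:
K(17) + 36*(9 - 18) = -28 + 36*(9 - 18) = -28 + 36*(-9) = -28 - 324 = -352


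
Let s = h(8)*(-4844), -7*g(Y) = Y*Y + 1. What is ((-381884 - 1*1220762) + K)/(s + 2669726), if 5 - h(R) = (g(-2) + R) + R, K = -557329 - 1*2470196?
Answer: -4630171/2719550 ≈ -1.7026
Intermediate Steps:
g(Y) = -⅐ - Y²/7 (g(Y) = -(Y*Y + 1)/7 = -(Y² + 1)/7 = -(1 + Y²)/7 = -⅐ - Y²/7)
K = -3027525 (K = -557329 - 2470196 = -3027525)
h(R) = 40/7 - 2*R (h(R) = 5 - (((-⅐ - ⅐*(-2)²) + R) + R) = 5 - (((-⅐ - ⅐*4) + R) + R) = 5 - (((-⅐ - 4/7) + R) + R) = 5 - ((-5/7 + R) + R) = 5 - (-5/7 + 2*R) = 5 + (5/7 - 2*R) = 40/7 - 2*R)
s = 49824 (s = (40/7 - 2*8)*(-4844) = (40/7 - 16)*(-4844) = -72/7*(-4844) = 49824)
((-381884 - 1*1220762) + K)/(s + 2669726) = ((-381884 - 1*1220762) - 3027525)/(49824 + 2669726) = ((-381884 - 1220762) - 3027525)/2719550 = (-1602646 - 3027525)*(1/2719550) = -4630171*1/2719550 = -4630171/2719550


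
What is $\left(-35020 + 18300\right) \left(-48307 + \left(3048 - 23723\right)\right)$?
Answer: $1153379040$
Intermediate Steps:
$\left(-35020 + 18300\right) \left(-48307 + \left(3048 - 23723\right)\right) = - 16720 \left(-48307 - 20675\right) = \left(-16720\right) \left(-68982\right) = 1153379040$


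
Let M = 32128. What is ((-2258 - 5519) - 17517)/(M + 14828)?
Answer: -12647/23478 ≈ -0.53867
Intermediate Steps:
((-2258 - 5519) - 17517)/(M + 14828) = ((-2258 - 5519) - 17517)/(32128 + 14828) = (-7777 - 17517)/46956 = -25294*1/46956 = -12647/23478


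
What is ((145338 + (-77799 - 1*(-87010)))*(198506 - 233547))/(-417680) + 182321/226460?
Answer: 61324097328171/4729390640 ≈ 12967.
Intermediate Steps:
((145338 + (-77799 - 1*(-87010)))*(198506 - 233547))/(-417680) + 182321/226460 = ((145338 + (-77799 + 87010))*(-35041))*(-1/417680) + 182321*(1/226460) = ((145338 + 9211)*(-35041))*(-1/417680) + 182321/226460 = (154549*(-35041))*(-1/417680) + 182321/226460 = -5415551509*(-1/417680) + 182321/226460 = 5415551509/417680 + 182321/226460 = 61324097328171/4729390640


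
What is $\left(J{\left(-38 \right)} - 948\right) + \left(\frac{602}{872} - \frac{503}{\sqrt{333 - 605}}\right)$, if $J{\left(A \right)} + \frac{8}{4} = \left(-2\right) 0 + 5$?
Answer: $- \frac{411719}{436} + \frac{503 i \sqrt{17}}{68} \approx -944.31 + 30.499 i$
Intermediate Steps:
$J{\left(A \right)} = 3$ ($J{\left(A \right)} = -2 + \left(\left(-2\right) 0 + 5\right) = -2 + \left(0 + 5\right) = -2 + 5 = 3$)
$\left(J{\left(-38 \right)} - 948\right) + \left(\frac{602}{872} - \frac{503}{\sqrt{333 - 605}}\right) = \left(3 - 948\right) + \left(\frac{602}{872} - \frac{503}{\sqrt{333 - 605}}\right) = -945 + \left(602 \cdot \frac{1}{872} - \frac{503}{\sqrt{-272}}\right) = -945 + \left(\frac{301}{436} - \frac{503}{4 i \sqrt{17}}\right) = -945 + \left(\frac{301}{436} - 503 \left(- \frac{i \sqrt{17}}{68}\right)\right) = -945 + \left(\frac{301}{436} + \frac{503 i \sqrt{17}}{68}\right) = - \frac{411719}{436} + \frac{503 i \sqrt{17}}{68}$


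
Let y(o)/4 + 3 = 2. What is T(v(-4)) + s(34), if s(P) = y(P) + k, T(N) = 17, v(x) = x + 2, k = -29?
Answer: -16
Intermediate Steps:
y(o) = -4 (y(o) = -12 + 4*2 = -12 + 8 = -4)
v(x) = 2 + x
s(P) = -33 (s(P) = -4 - 29 = -33)
T(v(-4)) + s(34) = 17 - 33 = -16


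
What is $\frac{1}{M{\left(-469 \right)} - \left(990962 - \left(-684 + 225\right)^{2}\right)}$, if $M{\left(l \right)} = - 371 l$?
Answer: $- \frac{1}{606282} \approx -1.6494 \cdot 10^{-6}$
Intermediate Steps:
$\frac{1}{M{\left(-469 \right)} - \left(990962 - \left(-684 + 225\right)^{2}\right)} = \frac{1}{\left(-371\right) \left(-469\right) - \left(990962 - \left(-684 + 225\right)^{2}\right)} = \frac{1}{173999 - \left(990962 - 210681\right)} = \frac{1}{173999 + \left(\left(741041 + 210681\right) - 1732003\right)} = \frac{1}{173999 + \left(951722 - 1732003\right)} = \frac{1}{173999 - 780281} = \frac{1}{-606282} = - \frac{1}{606282}$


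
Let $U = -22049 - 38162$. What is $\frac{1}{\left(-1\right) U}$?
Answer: $\frac{1}{60211} \approx 1.6608 \cdot 10^{-5}$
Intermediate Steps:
$U = -60211$ ($U = -22049 - 38162 = -60211$)
$\frac{1}{\left(-1\right) U} = \frac{1}{\left(-1\right) \left(-60211\right)} = \frac{1}{60211}$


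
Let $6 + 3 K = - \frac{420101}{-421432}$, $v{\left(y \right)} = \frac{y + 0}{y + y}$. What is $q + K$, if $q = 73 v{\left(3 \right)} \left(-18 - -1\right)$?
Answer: $- \frac{71509469}{114936} \approx -622.17$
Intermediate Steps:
$v{\left(y \right)} = \frac{1}{2}$ ($v{\left(y \right)} = \frac{y}{2 y} = y \frac{1}{2 y} = \frac{1}{2}$)
$q = - \frac{1241}{2}$ ($q = 73 \cdot \frac{1}{2} \left(-18 - -1\right) = \frac{73 \left(-18 + 1\right)}{2} = \frac{73}{2} \left(-17\right) = - \frac{1241}{2} \approx -620.5$)
$K = - \frac{191681}{114936}$ ($K = -2 + \frac{\left(-420101\right) \frac{1}{-421432}}{3} = -2 + \frac{\left(-420101\right) \left(- \frac{1}{421432}\right)}{3} = -2 + \frac{1}{3} \cdot \frac{38191}{38312} = -2 + \frac{38191}{114936} = - \frac{191681}{114936} \approx -1.6677$)
$q + K = - \frac{1241}{2} - \frac{191681}{114936} = - \frac{71509469}{114936}$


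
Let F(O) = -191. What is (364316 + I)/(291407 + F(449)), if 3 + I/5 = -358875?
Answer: -715037/145608 ≈ -4.9107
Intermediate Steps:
I = -1794390 (I = -15 + 5*(-358875) = -15 - 1794375 = -1794390)
(364316 + I)/(291407 + F(449)) = (364316 - 1794390)/(291407 - 191) = -1430074/291216 = -1430074*1/291216 = -715037/145608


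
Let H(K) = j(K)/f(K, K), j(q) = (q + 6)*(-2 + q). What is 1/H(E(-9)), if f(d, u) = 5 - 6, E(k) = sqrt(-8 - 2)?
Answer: 11/322 + I*sqrt(10)/161 ≈ 0.034162 + 0.019641*I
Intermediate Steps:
E(k) = I*sqrt(10) (E(k) = sqrt(-10) = I*sqrt(10))
f(d, u) = -1
j(q) = (-2 + q)*(6 + q) (j(q) = (6 + q)*(-2 + q) = (-2 + q)*(6 + q))
H(K) = 12 - K**2 - 4*K (H(K) = (-12 + K**2 + 4*K)/(-1) = (-12 + K**2 + 4*K)*(-1) = 12 - K**2 - 4*K)
1/H(E(-9)) = 1/(12 - (I*sqrt(10))**2 - 4*I*sqrt(10)) = 1/(12 - 1*(-10) - 4*I*sqrt(10)) = 1/(12 + 10 - 4*I*sqrt(10)) = 1/(22 - 4*I*sqrt(10))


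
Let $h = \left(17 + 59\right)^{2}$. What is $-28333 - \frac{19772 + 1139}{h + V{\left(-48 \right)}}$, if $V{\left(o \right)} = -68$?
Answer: $- \frac{161745675}{5708} \approx -28337.0$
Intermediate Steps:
$h = 5776$ ($h = 76^{2} = 5776$)
$-28333 - \frac{19772 + 1139}{h + V{\left(-48 \right)}} = -28333 - \frac{19772 + 1139}{5776 - 68} = -28333 - \frac{20911}{5708} = - \frac{161745675}{5708}$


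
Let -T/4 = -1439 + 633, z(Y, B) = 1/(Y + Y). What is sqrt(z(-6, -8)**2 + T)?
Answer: sqrt(464257)/12 ≈ 56.780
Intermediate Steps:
z(Y, B) = 1/(2*Y)
T = 3224 (T = -4*(-1439 + 633) = -4*(-806) = 3224)
sqrt(z(-6, -8)**2 + T) = sqrt(((1/2)/(-6))**2 + 3224) = sqrt(((1/2)*(-1/6))**2 + 3224) = sqrt((-1/12)**2 + 3224) = sqrt(1/144 + 3224) = sqrt(464257/144) = sqrt(464257)/12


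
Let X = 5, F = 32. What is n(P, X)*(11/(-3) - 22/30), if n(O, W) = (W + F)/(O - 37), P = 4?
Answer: 74/15 ≈ 4.9333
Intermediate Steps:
n(O, W) = (32 + W)/(-37 + O) (n(O, W) = (W + 32)/(O - 37) = (32 + W)/(-37 + O))
n(P, X)*(11/(-3) - 22/30) = ((32 + 5)/(-37 + 4))*(11/(-3) - 22/30) = (37/(-33))*(11*(-⅓) - 22*1/30) = (-1/33*37)*(-11/3 - 11/15) = -37/33*(-22/5) = 74/15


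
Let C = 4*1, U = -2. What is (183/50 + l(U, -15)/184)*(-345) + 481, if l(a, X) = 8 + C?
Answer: -4021/5 ≈ -804.20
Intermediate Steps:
C = 4
l(a, X) = 12 (l(a, X) = 8 + 4 = 12)
(183/50 + l(U, -15)/184)*(-345) + 481 = (183/50 + 12/184)*(-345) + 481 = (183*(1/50) + 12*(1/184))*(-345) + 481 = (183/50 + 3/46)*(-345) + 481 = (2142/575)*(-345) + 481 = -6426/5 + 481 = -4021/5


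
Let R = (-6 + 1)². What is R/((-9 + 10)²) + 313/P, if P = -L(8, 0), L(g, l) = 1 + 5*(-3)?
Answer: 663/14 ≈ 47.357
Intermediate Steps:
L(g, l) = -14 (L(g, l) = 1 - 15 = -14)
R = 25 (R = (-5)² = 25)
P = 14 (P = -1*(-14) = 14)
R/((-9 + 10)²) + 313/P = 25/((-9 + 10)²) + 313/14 = 25/(1²) + 313*(1/14) = 25/1 + 313/14 = 25*1 + 313/14 = 25 + 313/14 = 663/14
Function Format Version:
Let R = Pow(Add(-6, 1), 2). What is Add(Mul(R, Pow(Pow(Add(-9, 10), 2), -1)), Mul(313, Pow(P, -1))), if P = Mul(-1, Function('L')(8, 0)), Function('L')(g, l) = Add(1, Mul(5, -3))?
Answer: Rational(663, 14) ≈ 47.357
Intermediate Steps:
Function('L')(g, l) = -14 (Function('L')(g, l) = Add(1, -15) = -14)
R = 25 (R = Pow(-5, 2) = 25)
P = 14 (P = Mul(-1, -14) = 14)
Add(Mul(R, Pow(Pow(Add(-9, 10), 2), -1)), Mul(313, Pow(P, -1))) = Add(Mul(25, Pow(Pow(Add(-9, 10), 2), -1)), Mul(313, Pow(14, -1))) = Add(Mul(25, Pow(Pow(1, 2), -1)), Mul(313, Rational(1, 14))) = Add(Mul(25, Pow(1, -1)), Rational(313, 14)) = Add(Mul(25, 1), Rational(313, 14)) = Add(25, Rational(313, 14)) = Rational(663, 14)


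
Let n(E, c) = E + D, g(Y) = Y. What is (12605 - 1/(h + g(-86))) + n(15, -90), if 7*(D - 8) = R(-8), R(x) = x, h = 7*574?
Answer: 347541609/27524 ≈ 12627.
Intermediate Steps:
h = 4018
D = 48/7 (D = 8 + (⅐)*(-8) = 8 - 8/7 = 48/7 ≈ 6.8571)
n(E, c) = 48/7 + E (n(E, c) = E + 48/7 = 48/7 + E)
(12605 - 1/(h + g(-86))) + n(15, -90) = (12605 - 1/(4018 - 86)) + (48/7 + 15) = (12605 - 1/3932) + 153/7 = 49562859/3932 + 153/7 = 347541609/27524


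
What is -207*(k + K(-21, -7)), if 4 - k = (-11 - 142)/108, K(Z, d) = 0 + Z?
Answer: 12903/4 ≈ 3225.8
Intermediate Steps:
K(Z, d) = Z
k = 65/12 (k = 4 - (-11 - 142)/108 = 4 - (-153)/108 = 4 - 1*(-17/12) = 4 + 17/12 = 65/12 ≈ 5.4167)
-207*(k + K(-21, -7)) = -207*(65/12 - 21) = -207*(-187/12) = 12903/4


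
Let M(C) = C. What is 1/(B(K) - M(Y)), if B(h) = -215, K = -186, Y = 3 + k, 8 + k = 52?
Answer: -1/262 ≈ -0.0038168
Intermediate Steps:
k = 44 (k = -8 + 52 = 44)
Y = 47 (Y = 3 + 44 = 47)
1/(B(K) - M(Y)) = 1/(-215 - 1*47) = 1/(-215 - 47) = 1/(-262) = -1/262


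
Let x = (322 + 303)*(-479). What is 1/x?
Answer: -1/299375 ≈ -3.3403e-6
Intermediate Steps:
x = -299375 (x = 625*(-479) = -299375)
1/x = 1/(-299375) = -1/299375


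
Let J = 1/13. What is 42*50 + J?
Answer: 27301/13 ≈ 2100.1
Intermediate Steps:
J = 1/13 ≈ 0.076923
42*50 + J = 42*50 + 1/13 = 2100 + 1/13 = 27301/13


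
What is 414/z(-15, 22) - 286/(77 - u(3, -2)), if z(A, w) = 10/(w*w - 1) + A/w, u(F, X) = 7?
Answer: -30995063/49175 ≈ -630.30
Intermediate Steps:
z(A, w) = 10/(-1 + w²) + A/w (z(A, w) = 10/(w² - 1) + A/w = 10/(-1 + w²) + A/w)
414/z(-15, 22) - 286/(77 - u(3, -2)) = 414/(((-1*(-15) + 10*22 - 15*22²)/(22³ - 1*22))) - 286/(77 - 1*7) = 414/(((15 + 220 - 15*484)/(10648 - 22))) - 286/(77 - 7) = 414/(((15 + 220 - 7260)/10626)) - 286/70 = 414/(((1/10626)*(-7025))) - 286*1/70 = 414/(-7025/10626) - 143/35 = 414*(-10626/7025) - 143/35 = -4399164/7025 - 143/35 = -30995063/49175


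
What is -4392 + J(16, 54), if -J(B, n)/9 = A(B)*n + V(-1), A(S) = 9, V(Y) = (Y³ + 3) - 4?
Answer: -8748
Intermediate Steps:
V(Y) = -1 + Y³ (V(Y) = (3 + Y³) - 4 = -1 + Y³)
J(B, n) = 18 - 81*n (J(B, n) = -9*(9*n + (-1 + (-1)³)) = -9*(9*n + (-1 - 1)) = -9*(9*n - 2) = -9*(-2 + 9*n) = 18 - 81*n)
-4392 + J(16, 54) = -4392 + (18 - 81*54) = -4392 + (18 - 4374) = -4392 - 4356 = -8748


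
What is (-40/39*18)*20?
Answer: -4800/13 ≈ -369.23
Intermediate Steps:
(-40/39*18)*20 = (-40*1/39*18)*20 = -40/39*18*20 = -240/13*20 = -4800/13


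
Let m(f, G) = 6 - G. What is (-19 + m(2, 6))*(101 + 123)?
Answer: -4256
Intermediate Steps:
(-19 + m(2, 6))*(101 + 123) = (-19 + (6 - 1*6))*(101 + 123) = (-19 + (6 - 6))*224 = (-19 + 0)*224 = -19*224 = -4256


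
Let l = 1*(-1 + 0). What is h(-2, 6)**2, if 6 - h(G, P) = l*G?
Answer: 16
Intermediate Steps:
l = -1 (l = 1*(-1) = -1)
h(G, P) = 6 + G (h(G, P) = 6 - (-1)*G = 6 + G)
h(-2, 6)**2 = (6 - 2)**2 = 4**2 = 16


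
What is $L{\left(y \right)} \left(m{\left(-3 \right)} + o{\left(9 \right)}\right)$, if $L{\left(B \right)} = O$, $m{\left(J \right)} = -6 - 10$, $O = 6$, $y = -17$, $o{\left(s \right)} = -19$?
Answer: $-210$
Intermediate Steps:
$m{\left(J \right)} = -16$ ($m{\left(J \right)} = -6 - 10 = -16$)
$L{\left(B \right)} = 6$
$L{\left(y \right)} \left(m{\left(-3 \right)} + o{\left(9 \right)}\right) = 6 \left(-16 - 19\right) = 6 \left(-35\right) = -210$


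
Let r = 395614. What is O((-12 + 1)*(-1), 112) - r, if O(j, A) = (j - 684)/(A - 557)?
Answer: -176047557/445 ≈ -3.9561e+5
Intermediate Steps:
O(j, A) = (-684 + j)/(-557 + A)
O((-12 + 1)*(-1), 112) - r = (-684 + (-12 + 1)*(-1))/(-557 + 112) - 1*395614 = (-684 - 11*(-1))/(-445) - 395614 = -(-684 + 11)/445 - 395614 = -1/445*(-673) - 395614 = 673/445 - 395614 = -176047557/445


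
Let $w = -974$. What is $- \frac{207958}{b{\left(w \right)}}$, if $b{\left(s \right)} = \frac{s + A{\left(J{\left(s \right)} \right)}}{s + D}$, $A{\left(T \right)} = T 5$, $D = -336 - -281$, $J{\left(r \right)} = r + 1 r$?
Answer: $- \frac{106994391}{5357} \approx -19973.0$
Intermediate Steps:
$J{\left(r \right)} = 2 r$ ($J{\left(r \right)} = r + r = 2 r$)
$D = -55$ ($D = -336 + 281 = -55$)
$A{\left(T \right)} = 5 T$
$b{\left(s \right)} = \frac{11 s}{-55 + s}$ ($b{\left(s \right)} = \frac{s + 5 \cdot 2 s}{s - 55} = \frac{s + 10 s}{-55 + s} = \frac{11 s}{-55 + s}$)
$- \frac{207958}{b{\left(w \right)}} = - \frac{207958}{11 \left(-974\right) \frac{1}{-55 - 974}} = - \frac{207958}{11 \left(-974\right) \frac{1}{-1029}} = - \frac{207958}{11 \left(-974\right) \left(- \frac{1}{1029}\right)} = - \frac{207958}{\frac{10714}{1029}} = \left(-207958\right) \frac{1029}{10714} = - \frac{106994391}{5357}$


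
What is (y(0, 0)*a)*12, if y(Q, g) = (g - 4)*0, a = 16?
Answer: 0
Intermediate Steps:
y(Q, g) = 0 (y(Q, g) = (-4 + g)*0 = 0)
(y(0, 0)*a)*12 = (0*16)*12 = 0*12 = 0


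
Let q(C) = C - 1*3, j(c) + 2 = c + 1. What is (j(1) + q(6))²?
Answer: 9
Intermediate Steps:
j(c) = -1 + c (j(c) = -2 + (c + 1) = -2 + (1 + c) = -1 + c)
q(C) = -3 + C (q(C) = C - 3 = -3 + C)
(j(1) + q(6))² = ((-1 + 1) + (-3 + 6))² = (0 + 3)² = 3² = 9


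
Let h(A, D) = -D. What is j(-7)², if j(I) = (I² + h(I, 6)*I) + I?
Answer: 7056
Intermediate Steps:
j(I) = I² - 5*I (j(I) = (I² + (-1*6)*I) + I = (I² - 6*I) + I = I² - 5*I)
j(-7)² = (-7*(-5 - 7))² = (-7*(-12))² = 84² = 7056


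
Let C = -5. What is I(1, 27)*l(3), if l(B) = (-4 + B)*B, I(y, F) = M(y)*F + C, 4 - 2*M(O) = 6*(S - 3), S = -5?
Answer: -2091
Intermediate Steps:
M(O) = 26 (M(O) = 2 - 3*(-5 - 3) = 2 - 3*(-8) = 2 - ½*(-48) = 2 + 24 = 26)
I(y, F) = -5 + 26*F (I(y, F) = 26*F - 5 = -5 + 26*F)
l(B) = B*(-4 + B)
I(1, 27)*l(3) = (-5 + 26*27)*(3*(-4 + 3)) = (-5 + 702)*(3*(-1)) = 697*(-3) = -2091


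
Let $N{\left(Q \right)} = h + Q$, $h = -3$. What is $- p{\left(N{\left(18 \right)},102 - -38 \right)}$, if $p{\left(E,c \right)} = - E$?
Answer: $15$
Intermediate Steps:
$N{\left(Q \right)} = -3 + Q$
$- p{\left(N{\left(18 \right)},102 - -38 \right)} = - \left(-1\right) \left(-3 + 18\right) = - \left(-1\right) 15 = \left(-1\right) \left(-15\right) = 15$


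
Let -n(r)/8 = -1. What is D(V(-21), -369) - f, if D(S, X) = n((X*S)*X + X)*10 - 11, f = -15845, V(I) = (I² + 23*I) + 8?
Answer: 15914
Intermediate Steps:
V(I) = 8 + I² + 23*I
n(r) = 8 (n(r) = -8*(-1) = 8)
D(S, X) = 69 (D(S, X) = 8*10 - 11 = 80 - 11 = 69)
D(V(-21), -369) - f = 69 - 1*(-15845) = 69 + 15845 = 15914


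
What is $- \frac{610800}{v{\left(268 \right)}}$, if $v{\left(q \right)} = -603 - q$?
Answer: $\frac{610800}{871} \approx 701.26$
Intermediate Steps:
$- \frac{610800}{v{\left(268 \right)}} = - \frac{610800}{-603 - 268} = - \frac{610800}{-871} = \left(-610800\right) \left(- \frac{1}{871}\right) = \frac{610800}{871}$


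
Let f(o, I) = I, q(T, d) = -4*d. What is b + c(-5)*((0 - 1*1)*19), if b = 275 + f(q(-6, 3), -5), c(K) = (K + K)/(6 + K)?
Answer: 460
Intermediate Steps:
c(K) = 2*K/(6 + K) (c(K) = (2*K)/(6 + K) = 2*K/(6 + K))
b = 270 (b = 275 - 5 = 270)
b + c(-5)*((0 - 1*1)*19) = 270 + (2*(-5)/(6 - 5))*((0 - 1*1)*19) = 270 + (2*(-5)/1)*((0 - 1)*19) = 270 + (2*(-5)*1)*(-1*19) = 270 - 10*(-19) = 270 + 190 = 460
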